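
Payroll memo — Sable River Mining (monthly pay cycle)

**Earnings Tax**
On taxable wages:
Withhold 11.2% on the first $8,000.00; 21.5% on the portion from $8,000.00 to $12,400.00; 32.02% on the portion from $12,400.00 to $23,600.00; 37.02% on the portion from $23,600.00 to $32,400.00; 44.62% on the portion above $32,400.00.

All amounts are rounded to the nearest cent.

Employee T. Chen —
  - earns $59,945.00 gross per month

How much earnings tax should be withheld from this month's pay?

$20,976.58

Earnings Tax: taxable = $59,945.00
  $8,686.00 + 44.62% × ($59,945.00 − $32,400.00) = $8,686.00 + 44.62% × $27,545.00 = $20,976.58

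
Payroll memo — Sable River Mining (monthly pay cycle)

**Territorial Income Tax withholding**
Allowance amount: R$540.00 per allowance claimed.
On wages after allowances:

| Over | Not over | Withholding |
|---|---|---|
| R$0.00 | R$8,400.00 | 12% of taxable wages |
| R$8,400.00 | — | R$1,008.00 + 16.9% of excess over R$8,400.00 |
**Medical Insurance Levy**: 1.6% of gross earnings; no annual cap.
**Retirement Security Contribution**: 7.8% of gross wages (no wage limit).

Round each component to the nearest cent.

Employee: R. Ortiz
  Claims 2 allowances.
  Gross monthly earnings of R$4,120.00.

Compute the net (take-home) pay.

Territorial Income Tax: taxable = R$4,120.00 − 2×R$540.00 = R$3,040.00
  12% × R$3,040.00 = R$364.80
Medical Insurance Levy: 1.6% × R$4,120.00 = R$65.92
Retirement Security Contribution: 7.8% × R$4,120.00 = R$321.36
Total withheld: R$364.80 + R$65.92 + R$321.36 = R$752.08
Net pay: R$4,120.00 − R$752.08 = R$3,367.92

R$3,367.92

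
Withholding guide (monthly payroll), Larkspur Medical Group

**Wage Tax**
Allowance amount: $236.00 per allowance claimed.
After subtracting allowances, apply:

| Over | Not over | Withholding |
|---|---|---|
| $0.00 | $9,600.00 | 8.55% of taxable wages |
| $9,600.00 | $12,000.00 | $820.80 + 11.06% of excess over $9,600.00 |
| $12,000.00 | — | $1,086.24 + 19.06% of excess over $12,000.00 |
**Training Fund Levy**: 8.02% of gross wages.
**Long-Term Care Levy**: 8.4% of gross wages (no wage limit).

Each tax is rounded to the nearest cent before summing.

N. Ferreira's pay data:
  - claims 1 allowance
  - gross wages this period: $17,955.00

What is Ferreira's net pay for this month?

$12,830.51

Wage Tax: taxable = $17,955.00 − 1×$236.00 = $17,719.00
  $1,086.24 + 19.06% × ($17,719.00 − $12,000.00) = $1,086.24 + 19.06% × $5,719.00 = $2,176.28
Training Fund Levy: 8.02% × $17,955.00 = $1,439.99
Long-Term Care Levy: 8.4% × $17,955.00 = $1,508.22
Total withheld: $2,176.28 + $1,439.99 + $1,508.22 = $5,124.49
Net pay: $17,955.00 − $5,124.49 = $12,830.51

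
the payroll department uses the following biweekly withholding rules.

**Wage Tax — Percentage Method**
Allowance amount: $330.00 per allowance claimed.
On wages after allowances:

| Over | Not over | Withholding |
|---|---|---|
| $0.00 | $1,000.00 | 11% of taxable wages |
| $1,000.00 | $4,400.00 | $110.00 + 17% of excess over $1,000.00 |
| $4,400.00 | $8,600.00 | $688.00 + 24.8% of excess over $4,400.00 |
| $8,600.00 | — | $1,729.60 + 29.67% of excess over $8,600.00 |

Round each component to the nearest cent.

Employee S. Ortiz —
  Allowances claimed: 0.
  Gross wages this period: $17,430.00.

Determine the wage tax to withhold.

$4,349.46

Wage Tax: taxable = $17,430.00
  $1,729.60 + 29.67% × ($17,430.00 − $8,600.00) = $1,729.60 + 29.67% × $8,830.00 = $4,349.46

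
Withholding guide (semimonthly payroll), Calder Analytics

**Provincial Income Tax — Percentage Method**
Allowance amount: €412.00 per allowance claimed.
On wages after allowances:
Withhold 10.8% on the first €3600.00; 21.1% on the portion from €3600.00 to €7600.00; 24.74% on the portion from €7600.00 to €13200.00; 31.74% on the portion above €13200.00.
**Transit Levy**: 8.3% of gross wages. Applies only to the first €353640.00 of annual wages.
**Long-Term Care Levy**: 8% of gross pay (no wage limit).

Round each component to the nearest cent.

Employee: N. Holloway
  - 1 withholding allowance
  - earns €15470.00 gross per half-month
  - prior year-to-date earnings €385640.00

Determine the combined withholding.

€4445.57

Provincial Income Tax: taxable = €15470.00 − 1×€412.00 = €15058.00
  €2618.24 + 31.74% × (€15058.00 − €13200.00) = €2618.24 + 31.74% × €1858.00 = €3207.97
Transit Levy: YTD €385640.00 ≥ cap €353640.00 → €0.00
Long-Term Care Levy: 8% × €15470.00 = €1237.60
Total: €3207.97 + €0.00 + €1237.60 = €4445.57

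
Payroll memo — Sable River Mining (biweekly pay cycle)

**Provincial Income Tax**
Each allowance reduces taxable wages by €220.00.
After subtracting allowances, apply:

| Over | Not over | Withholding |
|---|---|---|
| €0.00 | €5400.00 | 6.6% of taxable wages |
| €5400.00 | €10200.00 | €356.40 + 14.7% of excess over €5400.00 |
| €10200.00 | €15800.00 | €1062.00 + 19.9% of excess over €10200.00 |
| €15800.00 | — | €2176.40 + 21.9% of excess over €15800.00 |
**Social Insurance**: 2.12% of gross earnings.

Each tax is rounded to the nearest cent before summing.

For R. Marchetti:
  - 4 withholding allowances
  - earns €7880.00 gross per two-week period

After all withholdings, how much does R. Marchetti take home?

Provincial Income Tax: taxable = €7880.00 − 4×€220.00 = €7000.00
  €356.40 + 14.7% × (€7000.00 − €5400.00) = €356.40 + 14.7% × €1600.00 = €591.60
Social Insurance: 2.12% × €7880.00 = €167.06
Total withheld: €591.60 + €167.06 = €758.66
Net pay: €7880.00 − €758.66 = €7121.34

€7121.34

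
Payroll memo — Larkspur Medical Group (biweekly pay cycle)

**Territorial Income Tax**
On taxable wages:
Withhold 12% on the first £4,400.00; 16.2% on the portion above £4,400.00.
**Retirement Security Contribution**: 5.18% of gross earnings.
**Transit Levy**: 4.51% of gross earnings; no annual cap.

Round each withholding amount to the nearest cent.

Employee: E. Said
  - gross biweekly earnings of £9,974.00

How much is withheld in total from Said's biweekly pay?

£2,397.47

Territorial Income Tax: taxable = £9,974.00
  £528.00 + 16.2% × (£9,974.00 − £4,400.00) = £528.00 + 16.2% × £5,574.00 = £1,430.99
Retirement Security Contribution: 5.18% × £9,974.00 = £516.65
Transit Levy: 4.51% × £9,974.00 = £449.83
Total: £1,430.99 + £516.65 + £449.83 = £2,397.47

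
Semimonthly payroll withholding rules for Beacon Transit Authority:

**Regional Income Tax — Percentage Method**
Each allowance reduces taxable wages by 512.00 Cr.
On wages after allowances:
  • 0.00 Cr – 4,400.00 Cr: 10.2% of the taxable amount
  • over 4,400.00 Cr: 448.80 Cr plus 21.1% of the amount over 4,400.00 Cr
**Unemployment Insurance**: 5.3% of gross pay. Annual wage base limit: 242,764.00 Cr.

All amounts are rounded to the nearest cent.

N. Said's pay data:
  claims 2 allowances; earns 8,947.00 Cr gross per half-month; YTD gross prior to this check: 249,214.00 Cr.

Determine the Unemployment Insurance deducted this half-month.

0.00 Cr

Unemployment Insurance: YTD 249,214.00 Cr ≥ cap 242,764.00 Cr → 0.00 Cr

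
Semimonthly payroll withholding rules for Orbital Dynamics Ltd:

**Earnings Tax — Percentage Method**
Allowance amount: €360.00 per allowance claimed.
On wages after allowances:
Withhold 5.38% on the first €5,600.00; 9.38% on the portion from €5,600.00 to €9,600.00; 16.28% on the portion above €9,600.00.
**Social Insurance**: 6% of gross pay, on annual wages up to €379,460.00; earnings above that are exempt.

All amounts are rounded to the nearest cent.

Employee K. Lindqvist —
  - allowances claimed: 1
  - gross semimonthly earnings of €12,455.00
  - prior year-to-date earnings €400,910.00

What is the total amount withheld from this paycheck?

Earnings Tax: taxable = €12,455.00 − 1×€360.00 = €12,095.00
  €676.48 + 16.28% × (€12,095.00 − €9,600.00) = €676.48 + 16.28% × €2,495.00 = €1,082.67
Social Insurance: YTD €400,910.00 ≥ cap €379,460.00 → €0.00
Total: €1,082.67 + €0.00 = €1,082.67

€1,082.67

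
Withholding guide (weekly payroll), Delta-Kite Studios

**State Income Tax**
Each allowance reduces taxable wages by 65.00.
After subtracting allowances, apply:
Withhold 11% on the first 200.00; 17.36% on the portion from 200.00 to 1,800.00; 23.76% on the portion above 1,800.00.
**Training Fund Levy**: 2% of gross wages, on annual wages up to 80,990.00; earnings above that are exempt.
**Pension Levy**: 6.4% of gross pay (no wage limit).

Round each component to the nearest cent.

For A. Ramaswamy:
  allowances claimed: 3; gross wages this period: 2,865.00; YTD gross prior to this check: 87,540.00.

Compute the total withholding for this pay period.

State Income Tax: taxable = 2,865.00 − 3×65.00 = 2,670.00
  299.76 + 23.76% × (2,670.00 − 1,800.00) = 299.76 + 23.76% × 870.00 = 506.47
Training Fund Levy: YTD 87,540.00 ≥ cap 80,990.00 → 0.00
Pension Levy: 6.4% × 2,865.00 = 183.36
Total: 506.47 + 0.00 + 183.36 = 689.83

689.83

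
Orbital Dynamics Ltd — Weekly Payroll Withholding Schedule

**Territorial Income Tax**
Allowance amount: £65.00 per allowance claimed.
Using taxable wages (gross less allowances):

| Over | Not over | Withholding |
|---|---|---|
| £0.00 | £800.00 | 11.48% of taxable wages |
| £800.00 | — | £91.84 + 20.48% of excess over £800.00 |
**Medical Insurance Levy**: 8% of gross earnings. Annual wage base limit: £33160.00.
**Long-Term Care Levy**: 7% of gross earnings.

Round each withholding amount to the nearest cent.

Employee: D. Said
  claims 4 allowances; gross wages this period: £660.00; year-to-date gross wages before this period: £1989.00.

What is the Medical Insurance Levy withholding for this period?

£52.80

Medical Insurance Levy: 8% × £660.00 = £52.80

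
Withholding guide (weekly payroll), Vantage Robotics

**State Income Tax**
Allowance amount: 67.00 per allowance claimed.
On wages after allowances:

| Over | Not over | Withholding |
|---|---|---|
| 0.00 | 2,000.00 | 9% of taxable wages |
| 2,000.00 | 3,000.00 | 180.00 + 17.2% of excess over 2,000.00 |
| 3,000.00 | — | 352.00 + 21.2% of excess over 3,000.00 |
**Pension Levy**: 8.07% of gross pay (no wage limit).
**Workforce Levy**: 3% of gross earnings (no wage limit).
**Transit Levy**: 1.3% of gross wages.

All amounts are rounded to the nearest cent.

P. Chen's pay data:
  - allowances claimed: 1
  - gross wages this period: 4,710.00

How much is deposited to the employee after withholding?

3,427.05

State Income Tax: taxable = 4,710.00 − 1×67.00 = 4,643.00
  352.00 + 21.2% × (4,643.00 − 3,000.00) = 352.00 + 21.2% × 1,643.00 = 700.32
Pension Levy: 8.07% × 4,710.00 = 380.10
Workforce Levy: 3% × 4,710.00 = 141.30
Transit Levy: 1.3% × 4,710.00 = 61.23
Total withheld: 700.32 + 380.10 + 141.30 + 61.23 = 1,282.95
Net pay: 4,710.00 − 1,282.95 = 3,427.05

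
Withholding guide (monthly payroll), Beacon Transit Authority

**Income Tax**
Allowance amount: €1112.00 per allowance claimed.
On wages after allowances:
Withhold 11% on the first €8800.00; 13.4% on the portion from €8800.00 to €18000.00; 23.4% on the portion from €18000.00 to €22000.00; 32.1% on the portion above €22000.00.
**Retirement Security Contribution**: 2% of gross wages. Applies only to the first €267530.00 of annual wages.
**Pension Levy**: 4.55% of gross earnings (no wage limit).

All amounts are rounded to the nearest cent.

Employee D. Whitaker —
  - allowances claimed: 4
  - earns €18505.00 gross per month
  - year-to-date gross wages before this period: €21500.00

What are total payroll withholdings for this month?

Income Tax: taxable = €18505.00 − 4×€1112.00 = €14057.00
  €968.00 + 13.4% × (€14057.00 − €8800.00) = €968.00 + 13.4% × €5257.00 = €1672.44
Retirement Security Contribution: 2% × €18505.00 = €370.10
Pension Levy: 4.55% × €18505.00 = €841.98
Total: €1672.44 + €370.10 + €841.98 = €2884.52

€2884.52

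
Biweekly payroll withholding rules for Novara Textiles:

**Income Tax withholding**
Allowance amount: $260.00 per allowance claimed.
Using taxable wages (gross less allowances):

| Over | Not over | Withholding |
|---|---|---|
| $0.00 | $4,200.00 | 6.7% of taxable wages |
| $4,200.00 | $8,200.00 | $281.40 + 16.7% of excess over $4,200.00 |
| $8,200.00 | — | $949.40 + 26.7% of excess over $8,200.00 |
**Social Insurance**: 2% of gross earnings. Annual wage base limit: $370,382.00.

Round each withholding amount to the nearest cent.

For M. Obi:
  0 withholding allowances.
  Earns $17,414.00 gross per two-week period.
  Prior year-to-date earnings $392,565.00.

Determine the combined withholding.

Income Tax: taxable = $17,414.00
  $949.40 + 26.7% × ($17,414.00 − $8,200.00) = $949.40 + 26.7% × $9,214.00 = $3,409.54
Social Insurance: YTD $392,565.00 ≥ cap $370,382.00 → $0.00
Total: $3,409.54 + $0.00 = $3,409.54

$3,409.54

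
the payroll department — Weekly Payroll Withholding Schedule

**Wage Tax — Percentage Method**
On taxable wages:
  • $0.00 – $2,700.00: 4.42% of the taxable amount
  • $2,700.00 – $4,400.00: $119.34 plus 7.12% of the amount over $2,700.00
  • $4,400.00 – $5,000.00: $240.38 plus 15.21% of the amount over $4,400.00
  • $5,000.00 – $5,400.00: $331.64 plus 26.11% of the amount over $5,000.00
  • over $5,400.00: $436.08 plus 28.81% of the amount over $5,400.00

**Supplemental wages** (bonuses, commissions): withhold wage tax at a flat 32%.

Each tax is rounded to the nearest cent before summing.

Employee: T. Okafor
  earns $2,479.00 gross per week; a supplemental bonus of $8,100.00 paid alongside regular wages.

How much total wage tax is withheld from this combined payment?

Wage Tax: taxable = $2,479.00
  4.42% × $2,479.00 = $109.57
Supplemental (32% flat on bonus): 32% × $8,100.00 = $2,592.00
Total wage tax: $109.57 + $2,592.00 = $2,701.57

$2,701.57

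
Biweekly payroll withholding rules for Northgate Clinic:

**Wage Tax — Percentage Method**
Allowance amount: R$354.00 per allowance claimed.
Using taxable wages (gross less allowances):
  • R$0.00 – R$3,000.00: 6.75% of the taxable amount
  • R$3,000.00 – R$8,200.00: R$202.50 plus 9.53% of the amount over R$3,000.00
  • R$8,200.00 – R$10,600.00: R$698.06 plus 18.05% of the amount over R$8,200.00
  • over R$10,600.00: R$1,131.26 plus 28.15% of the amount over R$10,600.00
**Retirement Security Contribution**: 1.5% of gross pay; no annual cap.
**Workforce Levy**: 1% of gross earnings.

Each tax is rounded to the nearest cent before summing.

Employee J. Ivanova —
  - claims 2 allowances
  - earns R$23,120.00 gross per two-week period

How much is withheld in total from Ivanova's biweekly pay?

Wage Tax: taxable = R$23,120.00 − 2×R$354.00 = R$22,412.00
  R$1,131.26 + 28.15% × (R$22,412.00 − R$10,600.00) = R$1,131.26 + 28.15% × R$11,812.00 = R$4,456.34
Retirement Security Contribution: 1.5% × R$23,120.00 = R$346.80
Workforce Levy: 1% × R$23,120.00 = R$231.20
Total: R$4,456.34 + R$346.80 + R$231.20 = R$5,034.34

R$5,034.34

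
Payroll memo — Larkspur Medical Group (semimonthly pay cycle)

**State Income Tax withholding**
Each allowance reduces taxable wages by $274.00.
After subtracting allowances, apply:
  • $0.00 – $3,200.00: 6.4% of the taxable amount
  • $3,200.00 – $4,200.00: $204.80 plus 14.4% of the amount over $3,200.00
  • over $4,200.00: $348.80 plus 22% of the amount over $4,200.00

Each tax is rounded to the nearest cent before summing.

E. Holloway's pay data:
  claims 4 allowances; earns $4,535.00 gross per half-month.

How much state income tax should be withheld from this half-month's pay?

$239.22

State Income Tax: taxable = $4,535.00 − 4×$274.00 = $3,439.00
  $204.80 + 14.4% × ($3,439.00 − $3,200.00) = $204.80 + 14.4% × $239.00 = $239.22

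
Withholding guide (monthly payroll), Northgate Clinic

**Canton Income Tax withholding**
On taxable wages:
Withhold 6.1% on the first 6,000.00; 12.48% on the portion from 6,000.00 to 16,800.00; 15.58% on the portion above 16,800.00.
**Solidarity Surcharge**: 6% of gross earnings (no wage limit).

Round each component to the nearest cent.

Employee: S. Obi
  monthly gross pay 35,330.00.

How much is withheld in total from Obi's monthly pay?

Canton Income Tax: taxable = 35,330.00
  1,713.84 + 15.58% × (35,330.00 − 16,800.00) = 1,713.84 + 15.58% × 18,530.00 = 4,600.81
Solidarity Surcharge: 6% × 35,330.00 = 2,119.80
Total: 4,600.81 + 2,119.80 = 6,720.61

6,720.61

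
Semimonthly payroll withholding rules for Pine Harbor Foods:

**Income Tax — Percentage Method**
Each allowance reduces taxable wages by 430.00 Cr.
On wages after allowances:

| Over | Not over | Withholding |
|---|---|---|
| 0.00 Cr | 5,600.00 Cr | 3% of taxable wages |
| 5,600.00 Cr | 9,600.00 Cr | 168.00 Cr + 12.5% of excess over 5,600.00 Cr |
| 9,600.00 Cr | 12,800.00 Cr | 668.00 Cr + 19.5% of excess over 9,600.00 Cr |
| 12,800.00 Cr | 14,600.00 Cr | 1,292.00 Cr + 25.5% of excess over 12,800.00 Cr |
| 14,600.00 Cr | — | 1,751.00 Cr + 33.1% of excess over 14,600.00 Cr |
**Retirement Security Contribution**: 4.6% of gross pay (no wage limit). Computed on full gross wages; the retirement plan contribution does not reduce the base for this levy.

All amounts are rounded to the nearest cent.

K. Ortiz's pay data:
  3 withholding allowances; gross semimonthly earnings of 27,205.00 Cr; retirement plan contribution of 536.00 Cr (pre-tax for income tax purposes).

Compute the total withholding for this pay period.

Income Tax: taxable = 27,205.00 Cr − 536.00 Cr − 3×430.00 Cr = 25,379.00 Cr
  1,751.00 Cr + 33.1% × (25,379.00 Cr − 14,600.00 Cr) = 1,751.00 Cr + 33.1% × 10,779.00 Cr = 5,318.85 Cr
Retirement Security Contribution: 4.6% × 27,205.00 Cr = 1,251.43 Cr
Total: 5,318.85 Cr + 1,251.43 Cr = 6,570.28 Cr

6,570.28 Cr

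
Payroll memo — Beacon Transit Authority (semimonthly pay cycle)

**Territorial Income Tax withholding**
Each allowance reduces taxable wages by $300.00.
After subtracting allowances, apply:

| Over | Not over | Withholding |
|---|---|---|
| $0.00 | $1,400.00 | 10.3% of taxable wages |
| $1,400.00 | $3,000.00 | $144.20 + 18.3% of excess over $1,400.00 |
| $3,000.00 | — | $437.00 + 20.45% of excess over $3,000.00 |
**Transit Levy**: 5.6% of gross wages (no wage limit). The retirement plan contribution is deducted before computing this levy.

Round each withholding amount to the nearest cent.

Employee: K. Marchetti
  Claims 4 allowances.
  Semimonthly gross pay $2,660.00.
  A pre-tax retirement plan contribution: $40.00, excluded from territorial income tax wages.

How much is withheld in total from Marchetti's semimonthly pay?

Territorial Income Tax: taxable = $2,660.00 − $40.00 − 4×$300.00 = $1,420.00
  $144.20 + 18.3% × ($1,420.00 − $1,400.00) = $144.20 + 18.3% × $20.00 = $147.86
Transit Levy: 5.6% × $2,620.00 = $146.72
Total: $147.86 + $146.72 = $294.58

$294.58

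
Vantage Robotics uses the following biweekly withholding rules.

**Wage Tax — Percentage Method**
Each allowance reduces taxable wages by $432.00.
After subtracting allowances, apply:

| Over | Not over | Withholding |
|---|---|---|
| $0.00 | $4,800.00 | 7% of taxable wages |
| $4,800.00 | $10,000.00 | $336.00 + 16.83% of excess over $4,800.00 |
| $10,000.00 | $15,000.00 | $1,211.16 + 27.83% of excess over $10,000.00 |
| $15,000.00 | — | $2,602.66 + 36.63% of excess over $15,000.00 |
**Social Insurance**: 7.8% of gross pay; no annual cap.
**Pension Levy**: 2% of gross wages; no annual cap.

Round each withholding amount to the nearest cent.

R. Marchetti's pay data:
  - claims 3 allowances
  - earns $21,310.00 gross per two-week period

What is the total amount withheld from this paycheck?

$6,527.67

Wage Tax: taxable = $21,310.00 − 3×$432.00 = $20,014.00
  $2,602.66 + 36.63% × ($20,014.00 − $15,000.00) = $2,602.66 + 36.63% × $5,014.00 = $4,439.29
Social Insurance: 7.8% × $21,310.00 = $1,662.18
Pension Levy: 2% × $21,310.00 = $426.20
Total: $4,439.29 + $1,662.18 + $426.20 = $6,527.67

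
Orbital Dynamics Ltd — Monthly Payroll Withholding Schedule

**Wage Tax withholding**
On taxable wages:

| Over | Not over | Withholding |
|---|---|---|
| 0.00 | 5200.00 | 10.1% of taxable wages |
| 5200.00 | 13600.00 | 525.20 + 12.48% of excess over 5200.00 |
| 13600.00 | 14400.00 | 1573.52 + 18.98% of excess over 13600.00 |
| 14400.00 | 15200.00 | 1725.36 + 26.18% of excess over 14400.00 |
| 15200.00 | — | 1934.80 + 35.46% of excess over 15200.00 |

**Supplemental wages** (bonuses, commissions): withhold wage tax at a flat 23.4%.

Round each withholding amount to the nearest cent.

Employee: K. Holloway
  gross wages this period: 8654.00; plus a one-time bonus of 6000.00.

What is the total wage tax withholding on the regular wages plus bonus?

Wage Tax: taxable = 8654.00
  525.20 + 12.48% × (8654.00 − 5200.00) = 525.20 + 12.48% × 3454.00 = 956.26
Supplemental (23.4% flat on bonus): 23.4% × 6000.00 = 1404.00
Total wage tax: 956.26 + 1404.00 = 2360.26

2360.26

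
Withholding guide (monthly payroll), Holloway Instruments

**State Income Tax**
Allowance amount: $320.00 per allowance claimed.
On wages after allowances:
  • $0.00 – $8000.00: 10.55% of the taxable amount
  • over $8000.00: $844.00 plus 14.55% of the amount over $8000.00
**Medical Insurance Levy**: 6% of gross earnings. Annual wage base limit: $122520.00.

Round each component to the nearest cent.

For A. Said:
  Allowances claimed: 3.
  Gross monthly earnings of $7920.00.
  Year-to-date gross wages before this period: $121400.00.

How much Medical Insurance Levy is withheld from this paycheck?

Medical Insurance Levy: cap $122520.00 − YTD $121400.00 = $1120.00 subject; 6% × $1120.00 = $67.20

$67.20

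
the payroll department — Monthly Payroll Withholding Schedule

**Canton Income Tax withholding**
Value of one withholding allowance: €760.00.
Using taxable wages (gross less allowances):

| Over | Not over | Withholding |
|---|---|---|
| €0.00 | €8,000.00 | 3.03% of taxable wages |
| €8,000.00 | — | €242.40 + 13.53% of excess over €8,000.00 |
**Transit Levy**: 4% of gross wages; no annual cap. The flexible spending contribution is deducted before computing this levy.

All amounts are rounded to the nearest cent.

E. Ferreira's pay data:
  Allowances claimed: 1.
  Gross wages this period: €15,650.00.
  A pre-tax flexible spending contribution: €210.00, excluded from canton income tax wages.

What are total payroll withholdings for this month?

€1,763.80

Canton Income Tax: taxable = €15,650.00 − €210.00 − 1×€760.00 = €14,680.00
  €242.40 + 13.53% × (€14,680.00 − €8,000.00) = €242.40 + 13.53% × €6,680.00 = €1,146.20
Transit Levy: 4% × €15,440.00 = €617.60
Total: €1,146.20 + €617.60 = €1,763.80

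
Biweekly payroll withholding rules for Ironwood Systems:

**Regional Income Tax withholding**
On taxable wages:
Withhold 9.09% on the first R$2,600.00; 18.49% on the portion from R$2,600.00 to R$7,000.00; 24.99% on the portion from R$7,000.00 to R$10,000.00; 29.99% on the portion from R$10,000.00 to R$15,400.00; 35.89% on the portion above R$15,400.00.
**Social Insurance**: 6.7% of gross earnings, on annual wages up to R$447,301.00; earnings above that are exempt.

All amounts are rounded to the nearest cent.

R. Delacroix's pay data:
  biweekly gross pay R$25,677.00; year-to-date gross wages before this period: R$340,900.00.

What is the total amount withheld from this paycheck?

Regional Income Tax: taxable = R$25,677.00
  R$3,419.06 + 35.89% × (R$25,677.00 − R$15,400.00) = R$3,419.06 + 35.89% × R$10,277.00 = R$7,107.48
Social Insurance: 6.7% × R$25,677.00 = R$1,720.36
Total: R$7,107.48 + R$1,720.36 = R$8,827.84

R$8,827.84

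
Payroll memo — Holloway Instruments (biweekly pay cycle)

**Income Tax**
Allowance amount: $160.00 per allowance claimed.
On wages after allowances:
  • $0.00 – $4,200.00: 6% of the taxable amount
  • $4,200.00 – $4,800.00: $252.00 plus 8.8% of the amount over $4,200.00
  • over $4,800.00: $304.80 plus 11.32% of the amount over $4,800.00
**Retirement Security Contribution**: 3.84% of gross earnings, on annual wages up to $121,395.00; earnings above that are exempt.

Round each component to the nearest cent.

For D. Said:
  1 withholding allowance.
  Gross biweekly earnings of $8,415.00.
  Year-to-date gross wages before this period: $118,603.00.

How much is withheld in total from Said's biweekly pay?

Income Tax: taxable = $8,415.00 − 1×$160.00 = $8,255.00
  $304.80 + 11.32% × ($8,255.00 − $4,800.00) = $304.80 + 11.32% × $3,455.00 = $695.91
Retirement Security Contribution: cap $121,395.00 − YTD $118,603.00 = $2,792.00 subject; 3.84% × $2,792.00 = $107.21
Total: $695.91 + $107.21 = $803.12

$803.12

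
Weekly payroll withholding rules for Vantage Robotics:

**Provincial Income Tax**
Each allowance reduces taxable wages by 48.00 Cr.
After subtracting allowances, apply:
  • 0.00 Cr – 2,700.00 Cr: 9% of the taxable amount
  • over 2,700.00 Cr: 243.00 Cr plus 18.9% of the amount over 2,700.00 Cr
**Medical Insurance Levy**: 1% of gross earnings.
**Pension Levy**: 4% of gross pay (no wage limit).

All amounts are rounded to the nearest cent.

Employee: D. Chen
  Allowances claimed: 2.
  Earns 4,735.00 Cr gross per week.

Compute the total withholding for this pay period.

Provincial Income Tax: taxable = 4,735.00 Cr − 2×48.00 Cr = 4,639.00 Cr
  243.00 Cr + 18.9% × (4,639.00 Cr − 2,700.00 Cr) = 243.00 Cr + 18.9% × 1,939.00 Cr = 609.47 Cr
Medical Insurance Levy: 1% × 4,735.00 Cr = 47.35 Cr
Pension Levy: 4% × 4,735.00 Cr = 189.40 Cr
Total: 609.47 Cr + 47.35 Cr + 189.40 Cr = 846.22 Cr

846.22 Cr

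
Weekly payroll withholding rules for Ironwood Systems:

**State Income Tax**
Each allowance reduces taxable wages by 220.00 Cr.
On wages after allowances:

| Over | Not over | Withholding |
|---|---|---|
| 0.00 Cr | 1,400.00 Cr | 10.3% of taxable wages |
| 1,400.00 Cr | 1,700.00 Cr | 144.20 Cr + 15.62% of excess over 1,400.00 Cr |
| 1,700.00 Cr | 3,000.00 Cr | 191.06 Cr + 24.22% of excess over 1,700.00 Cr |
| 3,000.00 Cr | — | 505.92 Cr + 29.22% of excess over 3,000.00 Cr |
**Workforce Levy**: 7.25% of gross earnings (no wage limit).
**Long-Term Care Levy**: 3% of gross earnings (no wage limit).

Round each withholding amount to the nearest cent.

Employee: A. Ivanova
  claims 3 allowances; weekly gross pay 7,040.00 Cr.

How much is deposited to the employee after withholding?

4,824.84 Cr

State Income Tax: taxable = 7,040.00 Cr − 3×220.00 Cr = 6,380.00 Cr
  505.92 Cr + 29.22% × (6,380.00 Cr − 3,000.00 Cr) = 505.92 Cr + 29.22% × 3,380.00 Cr = 1,493.56 Cr
Workforce Levy: 7.25% × 7,040.00 Cr = 510.40 Cr
Long-Term Care Levy: 3% × 7,040.00 Cr = 211.20 Cr
Total withheld: 1,493.56 Cr + 510.40 Cr + 211.20 Cr = 2,215.16 Cr
Net pay: 7,040.00 Cr − 2,215.16 Cr = 4,824.84 Cr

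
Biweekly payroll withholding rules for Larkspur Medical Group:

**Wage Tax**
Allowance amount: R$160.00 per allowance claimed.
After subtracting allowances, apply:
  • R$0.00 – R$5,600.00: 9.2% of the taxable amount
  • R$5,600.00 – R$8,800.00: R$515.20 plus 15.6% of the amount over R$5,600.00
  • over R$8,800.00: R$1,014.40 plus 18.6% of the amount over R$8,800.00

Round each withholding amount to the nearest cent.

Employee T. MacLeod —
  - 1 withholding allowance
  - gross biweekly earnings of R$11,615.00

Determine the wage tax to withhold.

R$1,508.23

Wage Tax: taxable = R$11,615.00 − 1×R$160.00 = R$11,455.00
  R$1,014.40 + 18.6% × (R$11,455.00 − R$8,800.00) = R$1,014.40 + 18.6% × R$2,655.00 = R$1,508.23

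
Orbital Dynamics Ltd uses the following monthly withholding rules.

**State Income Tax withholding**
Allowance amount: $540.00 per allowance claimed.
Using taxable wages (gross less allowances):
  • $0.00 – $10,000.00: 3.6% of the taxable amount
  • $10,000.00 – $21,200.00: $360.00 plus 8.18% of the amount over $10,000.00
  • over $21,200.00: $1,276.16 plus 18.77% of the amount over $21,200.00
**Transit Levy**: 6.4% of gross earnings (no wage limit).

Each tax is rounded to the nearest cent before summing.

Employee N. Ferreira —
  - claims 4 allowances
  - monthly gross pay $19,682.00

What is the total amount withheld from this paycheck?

$2,234.95

State Income Tax: taxable = $19,682.00 − 4×$540.00 = $17,522.00
  $360.00 + 8.18% × ($17,522.00 − $10,000.00) = $360.00 + 8.18% × $7,522.00 = $975.30
Transit Levy: 6.4% × $19,682.00 = $1,259.65
Total: $975.30 + $1,259.65 = $2,234.95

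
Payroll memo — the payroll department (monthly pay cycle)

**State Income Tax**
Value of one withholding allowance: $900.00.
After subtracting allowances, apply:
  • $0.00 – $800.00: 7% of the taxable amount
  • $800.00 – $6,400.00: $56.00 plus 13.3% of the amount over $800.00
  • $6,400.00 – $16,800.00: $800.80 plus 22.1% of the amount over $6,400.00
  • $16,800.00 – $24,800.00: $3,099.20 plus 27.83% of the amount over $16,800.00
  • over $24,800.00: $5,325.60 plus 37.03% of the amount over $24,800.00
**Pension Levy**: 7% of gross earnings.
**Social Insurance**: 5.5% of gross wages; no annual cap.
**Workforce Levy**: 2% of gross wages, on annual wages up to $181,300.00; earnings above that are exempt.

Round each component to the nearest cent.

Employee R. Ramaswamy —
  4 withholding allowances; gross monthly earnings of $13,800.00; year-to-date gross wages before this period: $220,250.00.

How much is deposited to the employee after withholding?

$10,434.40

State Income Tax: taxable = $13,800.00 − 4×$900.00 = $10,200.00
  $800.80 + 22.1% × ($10,200.00 − $6,400.00) = $800.80 + 22.1% × $3,800.00 = $1,640.60
Pension Levy: 7% × $13,800.00 = $966.00
Social Insurance: 5.5% × $13,800.00 = $759.00
Workforce Levy: YTD $220,250.00 ≥ cap $181,300.00 → $0.00
Total withheld: $1,640.60 + $966.00 + $759.00 + $0.00 = $3,365.60
Net pay: $13,800.00 − $3,365.60 = $10,434.40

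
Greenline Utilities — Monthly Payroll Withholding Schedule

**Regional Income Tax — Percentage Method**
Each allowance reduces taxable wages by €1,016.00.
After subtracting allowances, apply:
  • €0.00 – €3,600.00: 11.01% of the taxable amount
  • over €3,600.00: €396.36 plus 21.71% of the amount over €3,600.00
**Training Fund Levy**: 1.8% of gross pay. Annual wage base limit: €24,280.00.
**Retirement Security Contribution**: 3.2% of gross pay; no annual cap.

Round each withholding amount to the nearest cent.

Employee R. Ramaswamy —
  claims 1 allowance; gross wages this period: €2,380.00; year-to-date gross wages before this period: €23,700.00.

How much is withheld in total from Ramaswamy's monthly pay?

Regional Income Tax: taxable = €2,380.00 − 1×€1,016.00 = €1,364.00
  11.01% × €1,364.00 = €150.18
Training Fund Levy: cap €24,280.00 − YTD €23,700.00 = €580.00 subject; 1.8% × €580.00 = €10.44
Retirement Security Contribution: 3.2% × €2,380.00 = €76.16
Total: €150.18 + €10.44 + €76.16 = €236.78

€236.78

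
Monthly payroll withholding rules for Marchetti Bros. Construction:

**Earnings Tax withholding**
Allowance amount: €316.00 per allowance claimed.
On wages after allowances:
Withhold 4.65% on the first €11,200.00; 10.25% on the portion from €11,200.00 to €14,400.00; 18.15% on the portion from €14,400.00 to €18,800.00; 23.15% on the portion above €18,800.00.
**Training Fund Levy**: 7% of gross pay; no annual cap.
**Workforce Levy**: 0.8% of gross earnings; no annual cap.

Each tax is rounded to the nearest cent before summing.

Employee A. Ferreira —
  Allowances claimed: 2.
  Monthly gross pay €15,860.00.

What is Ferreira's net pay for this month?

€13,623.84

Earnings Tax: taxable = €15,860.00 − 2×€316.00 = €15,228.00
  €848.80 + 18.15% × (€15,228.00 − €14,400.00) = €848.80 + 18.15% × €828.00 = €999.08
Training Fund Levy: 7% × €15,860.00 = €1,110.20
Workforce Levy: 0.8% × €15,860.00 = €126.88
Total withheld: €999.08 + €1,110.20 + €126.88 = €2,236.16
Net pay: €15,860.00 − €2,236.16 = €13,623.84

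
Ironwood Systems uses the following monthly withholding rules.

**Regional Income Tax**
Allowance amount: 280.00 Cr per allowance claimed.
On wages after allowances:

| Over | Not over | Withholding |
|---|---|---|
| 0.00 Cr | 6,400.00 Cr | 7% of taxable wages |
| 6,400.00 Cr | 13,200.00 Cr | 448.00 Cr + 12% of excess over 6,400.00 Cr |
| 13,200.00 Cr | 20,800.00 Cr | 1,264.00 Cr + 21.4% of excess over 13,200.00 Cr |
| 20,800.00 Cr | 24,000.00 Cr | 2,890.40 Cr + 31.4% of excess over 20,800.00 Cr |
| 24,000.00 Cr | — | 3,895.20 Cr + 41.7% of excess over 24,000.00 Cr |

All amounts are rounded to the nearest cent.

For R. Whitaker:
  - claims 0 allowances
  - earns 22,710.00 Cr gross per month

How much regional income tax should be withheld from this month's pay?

Regional Income Tax: taxable = 22,710.00 Cr
  2,890.40 Cr + 31.4% × (22,710.00 Cr − 20,800.00 Cr) = 2,890.40 Cr + 31.4% × 1,910.00 Cr = 3,490.14 Cr

3,490.14 Cr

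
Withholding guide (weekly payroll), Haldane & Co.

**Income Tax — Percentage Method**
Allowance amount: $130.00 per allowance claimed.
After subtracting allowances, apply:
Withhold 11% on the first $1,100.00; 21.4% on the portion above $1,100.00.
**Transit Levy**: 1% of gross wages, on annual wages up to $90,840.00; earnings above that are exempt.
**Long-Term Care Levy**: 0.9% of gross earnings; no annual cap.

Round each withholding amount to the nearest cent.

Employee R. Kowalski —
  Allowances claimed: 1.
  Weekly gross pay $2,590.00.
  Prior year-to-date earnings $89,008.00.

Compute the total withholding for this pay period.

Income Tax: taxable = $2,590.00 − 1×$130.00 = $2,460.00
  $121.00 + 21.4% × ($2,460.00 − $1,100.00) = $121.00 + 21.4% × $1,360.00 = $412.04
Transit Levy: cap $90,840.00 − YTD $89,008.00 = $1,832.00 subject; 1% × $1,832.00 = $18.32
Long-Term Care Levy: 0.9% × $2,590.00 = $23.31
Total: $412.04 + $18.32 + $23.31 = $453.67

$453.67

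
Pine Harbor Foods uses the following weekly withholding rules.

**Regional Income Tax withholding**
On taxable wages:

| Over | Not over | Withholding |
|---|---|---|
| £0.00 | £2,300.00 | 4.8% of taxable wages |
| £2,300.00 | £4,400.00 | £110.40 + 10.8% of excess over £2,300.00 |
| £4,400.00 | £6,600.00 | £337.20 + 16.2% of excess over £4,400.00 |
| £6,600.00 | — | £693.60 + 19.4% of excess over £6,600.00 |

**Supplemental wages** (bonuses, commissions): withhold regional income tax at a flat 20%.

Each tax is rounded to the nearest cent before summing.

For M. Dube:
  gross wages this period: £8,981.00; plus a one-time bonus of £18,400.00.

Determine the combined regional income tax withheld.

Regional Income Tax: taxable = £8,981.00
  £693.60 + 19.4% × (£8,981.00 − £6,600.00) = £693.60 + 19.4% × £2,381.00 = £1,155.51
Supplemental (20% flat on bonus): 20% × £18,400.00 = £3,680.00
Total regional income tax: £1,155.51 + £3,680.00 = £4,835.51

£4,835.51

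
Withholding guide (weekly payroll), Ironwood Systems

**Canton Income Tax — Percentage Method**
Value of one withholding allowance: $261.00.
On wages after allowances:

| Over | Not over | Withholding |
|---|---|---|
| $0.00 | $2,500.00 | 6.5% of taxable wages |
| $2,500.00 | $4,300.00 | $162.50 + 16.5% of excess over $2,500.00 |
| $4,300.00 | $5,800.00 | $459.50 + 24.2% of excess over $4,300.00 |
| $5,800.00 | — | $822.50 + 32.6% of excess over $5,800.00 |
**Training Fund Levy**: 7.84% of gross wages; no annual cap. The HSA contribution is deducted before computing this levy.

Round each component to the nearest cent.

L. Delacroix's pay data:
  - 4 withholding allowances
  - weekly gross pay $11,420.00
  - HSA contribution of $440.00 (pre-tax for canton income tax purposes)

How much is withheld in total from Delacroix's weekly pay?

$3,031.67

Canton Income Tax: taxable = $11,420.00 − $440.00 − 4×$261.00 = $9,936.00
  $822.50 + 32.6% × ($9,936.00 − $5,800.00) = $822.50 + 32.6% × $4,136.00 = $2,170.84
Training Fund Levy: 7.84% × $10,980.00 = $860.83
Total: $2,170.84 + $860.83 = $3,031.67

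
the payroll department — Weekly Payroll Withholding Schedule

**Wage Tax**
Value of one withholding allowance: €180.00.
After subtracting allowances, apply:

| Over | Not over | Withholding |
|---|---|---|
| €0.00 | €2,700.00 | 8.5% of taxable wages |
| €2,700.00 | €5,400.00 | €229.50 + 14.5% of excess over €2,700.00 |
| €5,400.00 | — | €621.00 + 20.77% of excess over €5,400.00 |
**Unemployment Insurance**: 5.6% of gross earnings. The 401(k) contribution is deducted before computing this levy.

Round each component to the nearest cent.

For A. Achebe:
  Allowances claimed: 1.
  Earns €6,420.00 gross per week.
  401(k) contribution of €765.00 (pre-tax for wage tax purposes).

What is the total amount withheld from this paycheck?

€953.26

Wage Tax: taxable = €6,420.00 − €765.00 − 1×€180.00 = €5,475.00
  €621.00 + 20.77% × (€5,475.00 − €5,400.00) = €621.00 + 20.77% × €75.00 = €636.58
Unemployment Insurance: 5.6% × €5,655.00 = €316.68
Total: €636.58 + €316.68 = €953.26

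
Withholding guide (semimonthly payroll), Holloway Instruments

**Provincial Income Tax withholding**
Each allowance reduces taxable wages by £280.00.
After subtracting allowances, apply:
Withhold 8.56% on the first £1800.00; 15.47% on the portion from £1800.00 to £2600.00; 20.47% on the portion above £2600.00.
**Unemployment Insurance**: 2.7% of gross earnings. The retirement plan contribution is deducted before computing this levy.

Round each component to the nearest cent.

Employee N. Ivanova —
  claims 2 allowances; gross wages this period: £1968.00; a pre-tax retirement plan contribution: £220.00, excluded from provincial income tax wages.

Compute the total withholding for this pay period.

£148.89

Provincial Income Tax: taxable = £1968.00 − £220.00 − 2×£280.00 = £1188.00
  8.56% × £1188.00 = £101.69
Unemployment Insurance: 2.7% × £1748.00 = £47.20
Total: £101.69 + £47.20 = £148.89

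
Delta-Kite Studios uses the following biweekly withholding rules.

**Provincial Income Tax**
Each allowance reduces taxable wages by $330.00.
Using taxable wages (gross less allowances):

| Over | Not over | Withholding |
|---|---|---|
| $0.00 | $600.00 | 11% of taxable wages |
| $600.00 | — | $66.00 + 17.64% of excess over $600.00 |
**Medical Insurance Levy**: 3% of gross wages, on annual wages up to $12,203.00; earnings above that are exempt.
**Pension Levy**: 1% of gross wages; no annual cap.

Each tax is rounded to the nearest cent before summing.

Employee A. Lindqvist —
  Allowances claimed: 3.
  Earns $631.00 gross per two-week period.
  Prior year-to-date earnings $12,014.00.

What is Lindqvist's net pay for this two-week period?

Provincial Income Tax: taxable = $631.00 − 3×$330.00 = $-359.00
  Taxable ≤ 0 → $0.00
Medical Insurance Levy: cap $12,203.00 − YTD $12,014.00 = $189.00 subject; 3% × $189.00 = $5.67
Pension Levy: 1% × $631.00 = $6.31
Total withheld: $0.00 + $5.67 + $6.31 = $11.98
Net pay: $631.00 − $11.98 = $619.02

$619.02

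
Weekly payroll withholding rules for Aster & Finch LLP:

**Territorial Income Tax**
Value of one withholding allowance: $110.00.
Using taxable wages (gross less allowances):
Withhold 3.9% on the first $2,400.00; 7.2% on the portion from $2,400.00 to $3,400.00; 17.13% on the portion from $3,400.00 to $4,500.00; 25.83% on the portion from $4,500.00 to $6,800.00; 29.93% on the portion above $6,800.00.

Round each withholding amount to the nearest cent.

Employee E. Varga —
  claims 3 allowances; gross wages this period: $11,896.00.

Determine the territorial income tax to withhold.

Territorial Income Tax: taxable = $11,896.00 − 3×$110.00 = $11,566.00
  $948.12 + 29.93% × ($11,566.00 − $6,800.00) = $948.12 + 29.93% × $4,766.00 = $2,374.58

$2,374.58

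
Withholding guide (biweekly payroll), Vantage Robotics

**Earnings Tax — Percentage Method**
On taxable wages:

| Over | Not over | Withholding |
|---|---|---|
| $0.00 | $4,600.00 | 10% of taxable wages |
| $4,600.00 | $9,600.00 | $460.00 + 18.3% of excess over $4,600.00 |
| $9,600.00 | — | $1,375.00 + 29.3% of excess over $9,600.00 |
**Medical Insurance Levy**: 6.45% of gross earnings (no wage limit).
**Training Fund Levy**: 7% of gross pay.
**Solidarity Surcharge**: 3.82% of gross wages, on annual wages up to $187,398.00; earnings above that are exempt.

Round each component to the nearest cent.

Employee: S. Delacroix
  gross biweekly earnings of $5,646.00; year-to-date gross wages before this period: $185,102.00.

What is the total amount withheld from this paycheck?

$1,498.52

Earnings Tax: taxable = $5,646.00
  $460.00 + 18.3% × ($5,646.00 − $4,600.00) = $460.00 + 18.3% × $1,046.00 = $651.42
Medical Insurance Levy: 6.45% × $5,646.00 = $364.17
Training Fund Levy: 7% × $5,646.00 = $395.22
Solidarity Surcharge: cap $187,398.00 − YTD $185,102.00 = $2,296.00 subject; 3.82% × $2,296.00 = $87.71
Total: $651.42 + $364.17 + $395.22 + $87.71 = $1,498.52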